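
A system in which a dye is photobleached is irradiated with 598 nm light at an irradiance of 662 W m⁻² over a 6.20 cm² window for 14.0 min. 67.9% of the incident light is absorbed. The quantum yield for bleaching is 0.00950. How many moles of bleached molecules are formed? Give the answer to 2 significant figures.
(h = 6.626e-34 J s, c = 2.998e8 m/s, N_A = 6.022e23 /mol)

Photon energy at 598 nm: hc/λ = (6.626e-34)(2.998e8)/(598e-9) = 3.322e-19 J.
Energy delivered: (662 W m⁻²)(6.20e-4 m²)(840 s) = 344.8 J.
Photons incident: 344.8 / 3.322e-19 = 1.038e21, i.e. 1.038e21/6.022e23 = 0.001724 mol.
Photons absorbed: 0.679 × 0.001724 = 0.001171 mol.
Product: Φ × n_abs = 0.00950 × 0.001171 = 1.112e-5 mol.

1.1e-5 mol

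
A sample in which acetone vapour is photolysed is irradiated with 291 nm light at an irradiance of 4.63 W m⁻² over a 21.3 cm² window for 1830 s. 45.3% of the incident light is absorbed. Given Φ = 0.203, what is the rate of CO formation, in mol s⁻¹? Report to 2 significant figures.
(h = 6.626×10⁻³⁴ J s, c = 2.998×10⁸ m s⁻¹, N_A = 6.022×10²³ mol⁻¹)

Photon energy at 291 nm: hc/λ = (6.626×10⁻³⁴)(2.998×10⁸)/(291×10⁻⁹) = 6.826×10⁻¹⁹ J.
Energy delivered: (4.63 W m⁻²)(21.3×10⁻⁴ m²)(1830 s) = 18.05 J.
Photons incident: 18.05 / 6.826×10⁻¹⁹ = 2.644×10¹⁹, i.e. 2.644×10¹⁹/6.022×10²³ = 4.391×10⁻⁵ mol.
Photons absorbed: 0.453 × 4.391×10⁻⁵ = 1.989×10⁻⁵ mol.
Product formed: 0.203 × 1.989×10⁻⁵ = 4.038×10⁻⁶ mol.
Rate: 4.038×10⁻⁶ / 1830 s = 2.2×10⁻⁹ mol s⁻¹.

2.2×10⁻⁹ mol s⁻¹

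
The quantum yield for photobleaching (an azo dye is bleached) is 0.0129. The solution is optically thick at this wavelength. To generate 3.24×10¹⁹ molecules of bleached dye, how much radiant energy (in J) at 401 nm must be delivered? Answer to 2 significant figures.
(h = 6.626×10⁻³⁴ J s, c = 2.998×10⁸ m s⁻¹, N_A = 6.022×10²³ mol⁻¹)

1200 J

Product: 3.24×10¹⁹ / 6.022×10²³ = 5.380×10⁻⁵ mol.
Photons that must be absorbed: 5.380×10⁻⁵ / 0.0129 = 0.004171 mol.
Photon energy: hc/λ = 4.954×10⁻¹⁹ J; per mole, 2.983×10⁵ J mol⁻¹.
Energy required: 0.004171 × 2.983×10⁵ = 1200 J.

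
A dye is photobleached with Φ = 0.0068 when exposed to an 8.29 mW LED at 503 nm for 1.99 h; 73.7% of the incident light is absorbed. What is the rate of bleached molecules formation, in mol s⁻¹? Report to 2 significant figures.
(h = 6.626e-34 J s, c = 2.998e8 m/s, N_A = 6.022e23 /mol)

1.7e-10 mol s⁻¹

Photon energy at 503 nm: hc/λ = (6.626e-34)(2.998e8)/(503e-9) = 3.949e-19 J.
Energy delivered: (8.29 mW)(7164 s) = 59.39 J.
Photons incident: 59.39 / 3.949e-19 = 1.504e20, i.e. 1.504e20/6.022e23 = 2.498e-4 mol.
Photons absorbed: 0.737 × 2.498e-4 = 1.841e-4 mol.
Product formed: 0.0068 × 1.841e-4 = 1.252e-6 mol.
Rate: 1.252e-6 / 7164 s = 1.7e-10 mol s⁻¹.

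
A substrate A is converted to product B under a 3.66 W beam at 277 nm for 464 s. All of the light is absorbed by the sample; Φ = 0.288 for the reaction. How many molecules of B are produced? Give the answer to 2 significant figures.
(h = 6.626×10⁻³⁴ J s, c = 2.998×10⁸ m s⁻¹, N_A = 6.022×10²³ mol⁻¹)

6.8×10²⁰ molecules

Photon energy at 277 nm: hc/λ = (6.626×10⁻³⁴)(2.998×10⁸)/(277×10⁻⁹) = 7.171×10⁻¹⁹ J.
Energy delivered: (3.66 W)(464 s) = 1698 J.
Photons incident: 1698 / 7.171×10⁻¹⁹ = 2.368×10²¹, i.e. 2.368×10²¹/6.022×10²³ = 0.003932 mol.
Product: Φ × n_abs = 0.288 × 0.003932 = 0.001132 mol.
As a count: 0.001132 × 6.022×10²³ = 6.8×10²⁰.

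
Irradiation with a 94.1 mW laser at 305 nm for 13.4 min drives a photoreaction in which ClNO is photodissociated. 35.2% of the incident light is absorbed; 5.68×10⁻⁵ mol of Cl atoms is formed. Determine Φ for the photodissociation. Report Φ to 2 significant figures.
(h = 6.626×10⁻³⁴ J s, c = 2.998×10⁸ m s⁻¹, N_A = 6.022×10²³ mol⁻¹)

Photon energy at 305 nm: hc/λ = (6.626×10⁻³⁴)(2.998×10⁸)/(305×10⁻⁹) = 6.513×10⁻¹⁹ J.
Energy delivered: (94.1 mW)(804 s) = 75.66 J.
Photons incident: 75.66 / 6.513×10⁻¹⁹ = 1.162×10²⁰, i.e. 1.162×10²⁰/6.022×10²³ = 1.930×10⁻⁴ mol.
Photons absorbed: 0.352 × 1.930×10⁻⁴ = 6.794×10⁻⁵ mol.
Φ = 5.68×10⁻⁵ mol / 6.794×10⁻⁵ mol photons = 0.84.

Φ = 0.84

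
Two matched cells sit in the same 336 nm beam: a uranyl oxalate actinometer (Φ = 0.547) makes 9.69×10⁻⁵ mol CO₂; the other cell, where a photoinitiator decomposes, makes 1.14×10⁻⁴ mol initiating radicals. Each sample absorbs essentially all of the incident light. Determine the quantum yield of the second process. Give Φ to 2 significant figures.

Photons absorbed by the actinometer: 9.69×10⁻⁵ / 0.547 = 1.771×10⁻⁴ mol.
Φ(unknown) = 1.14×10⁻⁴ / 1.771×10⁻⁴ = 0.64.

Φ = 0.64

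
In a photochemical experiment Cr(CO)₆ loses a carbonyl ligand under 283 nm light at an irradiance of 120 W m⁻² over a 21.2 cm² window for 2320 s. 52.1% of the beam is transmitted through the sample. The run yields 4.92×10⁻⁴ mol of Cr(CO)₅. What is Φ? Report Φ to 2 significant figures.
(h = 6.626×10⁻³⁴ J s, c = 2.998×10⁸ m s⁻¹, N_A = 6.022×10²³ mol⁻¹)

Φ = 0.74

Photon energy at 283 nm: hc/λ = (6.626×10⁻³⁴)(2.998×10⁸)/(283×10⁻⁹) = 7.019×10⁻¹⁹ J.
Energy delivered: (120 W m⁻²)(21.2×10⁻⁴ m²)(2320 s) = 590.2 J.
Photons incident: 590.2 / 7.019×10⁻¹⁹ = 8.409×10²⁰, i.e. 8.409×10²⁰/6.022×10²³ = 0.001396 mol.
Fraction absorbed: 1 − 52.1/100 = 0.4790.
Photons absorbed: 0.4790 × 0.001396 = 6.687×10⁻⁴ mol.
Φ = 4.92×10⁻⁴ mol / 6.687×10⁻⁴ mol photons = 0.74.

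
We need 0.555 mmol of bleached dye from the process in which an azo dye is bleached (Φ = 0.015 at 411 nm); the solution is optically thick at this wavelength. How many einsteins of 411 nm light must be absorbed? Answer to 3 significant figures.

Product: 0.555 mmol = 5.55×10⁻⁴ mol.
Photons that must be absorbed: 5.55×10⁻⁴ / 0.015 = 0.03700 mol.

0.0370 einstein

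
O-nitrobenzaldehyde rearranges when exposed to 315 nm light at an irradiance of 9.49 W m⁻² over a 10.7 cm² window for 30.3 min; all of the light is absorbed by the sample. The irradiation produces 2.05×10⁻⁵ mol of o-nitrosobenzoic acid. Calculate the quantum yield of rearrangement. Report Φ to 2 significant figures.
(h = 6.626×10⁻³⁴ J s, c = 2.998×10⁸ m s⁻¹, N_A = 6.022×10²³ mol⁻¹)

Photon energy at 315 nm: hc/λ = (6.626×10⁻³⁴)(2.998×10⁸)/(315×10⁻⁹) = 6.306×10⁻¹⁹ J.
Energy delivered: (9.49 W m⁻²)(10.7×10⁻⁴ m²)(1818 s) = 18.46 J.
Photons incident: 18.46 / 6.306×10⁻¹⁹ = 2.927×10¹⁹, i.e. 2.927×10¹⁹/6.022×10²³ = 4.861×10⁻⁵ mol.
Φ = 2.05×10⁻⁵ mol / 4.861×10⁻⁵ mol photons = 0.42.

Φ = 0.42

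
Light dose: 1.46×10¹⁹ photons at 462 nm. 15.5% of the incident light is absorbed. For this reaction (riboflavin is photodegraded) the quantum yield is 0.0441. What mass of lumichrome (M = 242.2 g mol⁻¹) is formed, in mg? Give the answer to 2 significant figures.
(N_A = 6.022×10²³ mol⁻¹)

0.040 mg

Moles of photons: 1.46×10¹⁹ / 6.022×10²³ = 2.424×10⁻⁵ mol.
Photons absorbed: 0.155 × 2.424×10⁻⁵ = 3.757×10⁻⁶ mol.
Product: Φ × n_abs = 0.0441 × 3.757×10⁻⁶ = 1.657×10⁻⁷ mol.
Mass: 1.657×10⁻⁷ × 242.2 = 4.013×10⁻⁵ g = 0.040 mg.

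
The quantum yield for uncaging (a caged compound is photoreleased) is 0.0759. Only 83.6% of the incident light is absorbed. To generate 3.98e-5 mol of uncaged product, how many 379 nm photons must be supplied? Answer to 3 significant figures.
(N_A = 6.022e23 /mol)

3.78e20 photons

Photons that must be absorbed: 3.98e-5 / 0.0759 = 5.244e-4 mol.
Incident photons needed: 5.244e-4 / 0.836 = 6.273e-4 mol.
Photon count: 6.273e-4 × 6.022e23 = 3.78e20.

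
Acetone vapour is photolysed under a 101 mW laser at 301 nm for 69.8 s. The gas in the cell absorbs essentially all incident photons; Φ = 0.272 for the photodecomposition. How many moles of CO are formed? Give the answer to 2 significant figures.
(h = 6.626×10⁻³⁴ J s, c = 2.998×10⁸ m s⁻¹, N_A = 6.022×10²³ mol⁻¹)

4.8×10⁻⁶ mol

Photon energy at 301 nm: hc/λ = (6.626×10⁻³⁴)(2.998×10⁸)/(301×10⁻⁹) = 6.600×10⁻¹⁹ J.
Energy delivered: (101 mW)(69.8 s) = 7.050 J.
Photons incident: 7.050 / 6.600×10⁻¹⁹ = 1.068×10¹⁹, i.e. 1.068×10¹⁹/6.022×10²³ = 1.773×10⁻⁵ mol.
Product: Φ × n_abs = 0.272 × 1.773×10⁻⁵ = 4.823×10⁻⁶ mol.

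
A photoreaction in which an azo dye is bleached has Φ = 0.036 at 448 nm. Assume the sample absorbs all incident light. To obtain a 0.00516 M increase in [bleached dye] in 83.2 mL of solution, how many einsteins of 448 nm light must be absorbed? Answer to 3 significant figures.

0.0119 einstein

Product: (0.00516 M)(0.0832 L) = 4.293×10⁻⁴ mol.
Photons that must be absorbed: 4.293×10⁻⁴ / 0.036 = 0.01193 mol.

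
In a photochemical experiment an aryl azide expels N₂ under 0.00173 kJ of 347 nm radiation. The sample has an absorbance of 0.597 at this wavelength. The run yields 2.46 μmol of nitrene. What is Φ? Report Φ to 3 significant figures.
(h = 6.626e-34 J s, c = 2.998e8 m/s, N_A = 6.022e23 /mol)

Product: 2.46 μmol = 2.46e-6 mol.
Photon energy at 347 nm: hc/λ = (6.626e-34)(2.998e8)/(347e-9) = 5.725e-19 J.
Incident energy: 0.00173 kJ = 1.73 J.
Photons incident: 1.73 / 5.725e-19 = 3.022e18, i.e. 3.022e18/6.022e23 = 5.018e-6 mol.
Fraction absorbed: 1 − 10^(−0.597) = 0.7471.
Photons absorbed: 0.7471 × 5.018e-6 = 3.749e-6 mol.
Φ = 2.46e-6 mol / 3.749e-6 mol photons = 0.656.

Φ = 0.656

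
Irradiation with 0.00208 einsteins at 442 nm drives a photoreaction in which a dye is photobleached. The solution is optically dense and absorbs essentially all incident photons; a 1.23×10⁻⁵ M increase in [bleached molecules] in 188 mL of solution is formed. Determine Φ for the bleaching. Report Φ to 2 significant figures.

Φ = 0.0011

Product: (1.23×10⁻⁵ M)(0.188 L) = 2.312×10⁻⁶ mol.
Φ = 2.312×10⁻⁶ mol / 0.00208 mol photons = 0.0011.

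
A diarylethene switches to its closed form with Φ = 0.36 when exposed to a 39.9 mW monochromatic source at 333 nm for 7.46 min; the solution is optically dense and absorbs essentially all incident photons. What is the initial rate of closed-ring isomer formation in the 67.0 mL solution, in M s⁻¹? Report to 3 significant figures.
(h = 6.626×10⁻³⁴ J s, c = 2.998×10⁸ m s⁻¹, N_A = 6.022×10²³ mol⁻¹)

5.97×10⁻⁷ M s⁻¹

Photon energy at 333 nm: hc/λ = (6.626×10⁻³⁴)(2.998×10⁸)/(333×10⁻⁹) = 5.965×10⁻¹⁹ J.
Energy delivered: (39.9 mW)(447.6 s) = 17.86 J.
Photons incident: 17.86 / 5.965×10⁻¹⁹ = 2.994×10¹⁹, i.e. 2.994×10¹⁹/6.022×10²³ = 4.972×10⁻⁵ mol.
Product formed: 0.36 × 4.972×10⁻⁵ = 1.790×10⁻⁵ mol.
Rate: 1.790×10⁻⁵ mol / (447.6 s × 0.067 L) = 5.97×10⁻⁷ M s⁻¹.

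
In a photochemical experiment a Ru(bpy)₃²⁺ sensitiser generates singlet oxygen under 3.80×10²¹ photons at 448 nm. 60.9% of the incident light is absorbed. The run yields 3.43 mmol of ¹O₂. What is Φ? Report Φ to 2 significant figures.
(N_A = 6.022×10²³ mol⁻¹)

Product: 3.43 mmol = 0.00343 mol.
Moles of photons: 3.80×10²¹ / 6.022×10²³ = 0.006310 mol.
Photons absorbed: 0.609 × 0.006310 = 0.003843 mol.
Φ = 0.00343 mol / 0.003843 mol photons = 0.89.

Φ = 0.89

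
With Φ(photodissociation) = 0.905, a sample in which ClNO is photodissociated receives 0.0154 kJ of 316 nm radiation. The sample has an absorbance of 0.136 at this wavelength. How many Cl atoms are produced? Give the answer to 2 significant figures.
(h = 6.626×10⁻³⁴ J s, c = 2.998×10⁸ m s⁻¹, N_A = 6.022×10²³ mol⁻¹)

Photon energy at 316 nm: hc/λ = (6.626×10⁻³⁴)(2.998×10⁸)/(316×10⁻⁹) = 6.286×10⁻¹⁹ J.
Incident energy: 0.0154 kJ = 15.4 J.
Photons incident: 15.4 / 6.286×10⁻¹⁹ = 2.450×10¹⁹, i.e. 2.450×10¹⁹/6.022×10²³ = 4.068×10⁻⁵ mol.
Fraction absorbed: 1 − 10^(−0.136) = 0.2689.
Photons absorbed: 0.2689 × 4.068×10⁻⁵ = 1.094×10⁻⁵ mol.
Product: Φ × n_abs = 0.905 × 1.094×10⁻⁵ = 9.901×10⁻⁶ mol.
As a count: 9.901×10⁻⁶ × 6.022×10²³ = 6.0×10¹⁸.

6.0×10¹⁸ atoms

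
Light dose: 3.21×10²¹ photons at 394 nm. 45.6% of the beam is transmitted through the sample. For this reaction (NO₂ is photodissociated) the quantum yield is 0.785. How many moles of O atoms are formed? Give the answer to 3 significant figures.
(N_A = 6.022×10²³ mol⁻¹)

0.00228 mol

Moles of photons: 3.21×10²¹ / 6.022×10²³ = 0.005330 mol.
Fraction absorbed: 1 − 45.6/100 = 0.5440.
Photons absorbed: 0.5440 × 0.005330 = 0.002900 mol.
Product: Φ × n_abs = 0.785 × 0.002900 = 0.002277 mol.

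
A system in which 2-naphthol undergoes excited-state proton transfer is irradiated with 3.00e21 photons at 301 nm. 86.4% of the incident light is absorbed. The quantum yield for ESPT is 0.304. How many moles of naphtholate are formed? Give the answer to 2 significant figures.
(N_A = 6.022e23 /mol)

Moles of photons: 3.00e21 / 6.022e23 = 0.004982 mol.
Photons absorbed: 0.864 × 0.004982 = 0.004304 mol.
Product: Φ × n_abs = 0.304 × 0.004304 = 0.001308 mol.

0.0013 mol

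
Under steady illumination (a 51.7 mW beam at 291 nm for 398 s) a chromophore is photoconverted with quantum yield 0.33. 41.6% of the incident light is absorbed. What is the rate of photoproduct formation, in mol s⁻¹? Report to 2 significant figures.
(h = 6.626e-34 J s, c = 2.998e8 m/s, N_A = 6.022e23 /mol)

Photon energy at 291 nm: hc/λ = (6.626e-34)(2.998e8)/(291e-9) = 6.826e-19 J.
Energy delivered: (51.7 mW)(398 s) = 20.58 J.
Photons incident: 20.58 / 6.826e-19 = 3.015e19, i.e. 3.015e19/6.022e23 = 5.007e-5 mol.
Photons absorbed: 0.416 × 5.007e-5 = 2.083e-5 mol.
Product formed: 0.33 × 2.083e-5 = 6.874e-6 mol.
Rate: 6.874e-6 / 398 s = 1.7e-8 mol s⁻¹.

1.7e-8 mol s⁻¹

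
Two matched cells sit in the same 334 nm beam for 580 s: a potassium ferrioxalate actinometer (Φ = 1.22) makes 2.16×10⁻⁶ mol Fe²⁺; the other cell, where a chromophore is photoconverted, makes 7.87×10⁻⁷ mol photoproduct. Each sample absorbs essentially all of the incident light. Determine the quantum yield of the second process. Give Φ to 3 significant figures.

Photons absorbed by the actinometer: 2.16×10⁻⁶ / 1.22 = 1.770×10⁻⁶ mol.
Φ(unknown) = 7.87×10⁻⁷ / 1.770×10⁻⁶ = 0.445.

Φ = 0.445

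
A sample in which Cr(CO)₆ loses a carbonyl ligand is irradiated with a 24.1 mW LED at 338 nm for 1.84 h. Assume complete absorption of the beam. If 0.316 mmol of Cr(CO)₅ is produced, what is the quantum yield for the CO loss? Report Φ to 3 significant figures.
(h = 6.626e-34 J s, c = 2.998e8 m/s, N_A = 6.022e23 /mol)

Product: 0.316 mmol = 3.16e-4 mol.
Photon energy at 338 nm: hc/λ = (6.626e-34)(2.998e8)/(338e-9) = 5.877e-19 J.
Energy delivered: (24.1 mW)(6624 s) = 159.6 J.
Photons incident: 159.6 / 5.877e-19 = 2.716e20, i.e. 2.716e20/6.022e23 = 4.510e-4 mol.
Φ = 3.16e-4 mol / 4.510e-4 mol photons = 0.701.

Φ = 0.701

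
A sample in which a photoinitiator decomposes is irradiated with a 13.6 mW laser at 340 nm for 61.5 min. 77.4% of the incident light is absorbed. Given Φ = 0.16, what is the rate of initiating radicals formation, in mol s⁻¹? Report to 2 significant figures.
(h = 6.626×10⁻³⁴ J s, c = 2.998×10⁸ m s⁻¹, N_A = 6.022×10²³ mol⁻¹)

4.8×10⁻⁹ mol s⁻¹

Photon energy at 340 nm: hc/λ = (6.626×10⁻³⁴)(2.998×10⁸)/(340×10⁻⁹) = 5.843×10⁻¹⁹ J.
Energy delivered: (13.6 mW)(3690 s) = 50.18 J.
Photons incident: 50.18 / 5.843×10⁻¹⁹ = 8.588×10¹⁹, i.e. 8.588×10¹⁹/6.022×10²³ = 1.426×10⁻⁴ mol.
Photons absorbed: 0.774 × 1.426×10⁻⁴ = 1.104×10⁻⁴ mol.
Product formed: 0.16 × 1.104×10⁻⁴ = 1.766×10⁻⁵ mol.
Rate: 1.766×10⁻⁵ / 3690 s = 4.8×10⁻⁹ mol s⁻¹.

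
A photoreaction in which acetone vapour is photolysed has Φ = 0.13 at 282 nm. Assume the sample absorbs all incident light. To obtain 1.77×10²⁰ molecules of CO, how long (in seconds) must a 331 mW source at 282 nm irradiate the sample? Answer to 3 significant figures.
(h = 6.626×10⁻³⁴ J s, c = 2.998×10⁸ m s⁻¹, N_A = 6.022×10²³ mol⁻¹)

Product: 1.77×10²⁰ / 6.022×10²³ = 2.939×10⁻⁴ mol.
Photons that must be absorbed: 2.939×10⁻⁴ / 0.13 = 0.002261 mol.
Photon energy: hc/λ = 7.044×10⁻¹⁹ J; per mole, 4.242×10⁵ J mol⁻¹.
Energy required: 0.002261 × 4.242×10⁵ = 959.1 J.
Time: 959.1 J / 0.331 W = 2900 s.

t ≈ 2900 s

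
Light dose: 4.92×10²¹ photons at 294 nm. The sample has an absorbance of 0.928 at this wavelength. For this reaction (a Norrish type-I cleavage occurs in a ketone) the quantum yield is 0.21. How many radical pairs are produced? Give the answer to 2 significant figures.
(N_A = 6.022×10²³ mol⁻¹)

9.1×10²⁰ radical pairs

Moles of photons: 4.92×10²¹ / 6.022×10²³ = 0.008170 mol.
Fraction absorbed: 1 − 10^(−0.928) = 0.8820.
Photons absorbed: 0.8820 × 0.008170 = 0.007206 mol.
Product: Φ × n_abs = 0.21 × 0.007206 = 0.001513 mol.
As a count: 0.001513 × 6.022×10²³ = 9.1×10²⁰.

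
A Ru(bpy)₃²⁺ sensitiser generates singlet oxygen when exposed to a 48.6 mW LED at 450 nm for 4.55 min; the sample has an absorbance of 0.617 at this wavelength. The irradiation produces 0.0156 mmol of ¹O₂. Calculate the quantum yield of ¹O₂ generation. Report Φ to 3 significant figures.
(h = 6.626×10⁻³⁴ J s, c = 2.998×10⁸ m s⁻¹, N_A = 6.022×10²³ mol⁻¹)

Φ = 0.412

Product: 0.0156 mmol = 1.56×10⁻⁵ mol.
Photon energy at 450 nm: hc/λ = (6.626×10⁻³⁴)(2.998×10⁸)/(450×10⁻⁹) = 4.414×10⁻¹⁹ J.
Energy delivered: (48.6 mW)(273 s) = 13.27 J.
Photons incident: 13.27 / 4.414×10⁻¹⁹ = 3.006×10¹⁹, i.e. 3.006×10¹⁹/6.022×10²³ = 4.992×10⁻⁵ mol.
Fraction absorbed: 1 − 10^(−0.617) = 0.7585.
Photons absorbed: 0.7585 × 4.992×10⁻⁵ = 3.786×10⁻⁵ mol.
Φ = 1.56×10⁻⁵ mol / 3.786×10⁻⁵ mol photons = 0.412.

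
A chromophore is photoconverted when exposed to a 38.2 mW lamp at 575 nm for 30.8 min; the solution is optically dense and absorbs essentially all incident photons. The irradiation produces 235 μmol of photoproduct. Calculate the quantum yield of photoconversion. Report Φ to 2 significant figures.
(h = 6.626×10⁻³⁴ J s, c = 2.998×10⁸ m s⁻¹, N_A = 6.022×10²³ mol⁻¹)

Φ = 0.69

Product: 235 μmol = 2.35×10⁻⁴ mol.
Photon energy at 575 nm: hc/λ = (6.626×10⁻³⁴)(2.998×10⁸)/(575×10⁻⁹) = 3.455×10⁻¹⁹ J.
Energy delivered: (38.2 mW)(1848 s) = 70.59 J.
Photons incident: 70.59 / 3.455×10⁻¹⁹ = 2.043×10²⁰, i.e. 2.043×10²⁰/6.022×10²³ = 3.393×10⁻⁴ mol.
Φ = 2.35×10⁻⁴ mol / 3.393×10⁻⁴ mol photons = 0.69.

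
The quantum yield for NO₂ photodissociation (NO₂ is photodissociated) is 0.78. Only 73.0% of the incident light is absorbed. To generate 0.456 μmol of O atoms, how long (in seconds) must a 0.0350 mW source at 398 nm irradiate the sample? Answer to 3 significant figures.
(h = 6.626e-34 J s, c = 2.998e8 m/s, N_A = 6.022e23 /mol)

Product: 0.456 μmol = 4.56e-7 mol.
Photons that must be absorbed: 4.56e-7 / 0.78 = 5.846e-7 mol.
Incident photons needed: 5.846e-7 / 0.730 = 8.008e-7 mol.
Photon energy: hc/λ = 4.991e-19 J; per mole, 3.006e5 J mol⁻¹.
Energy required: 8.008e-7 × 3.006e5 = 0.2407 J.
Time: 0.2407 J / 3.5e-05 W = 6880 s.

t ≈ 6880 s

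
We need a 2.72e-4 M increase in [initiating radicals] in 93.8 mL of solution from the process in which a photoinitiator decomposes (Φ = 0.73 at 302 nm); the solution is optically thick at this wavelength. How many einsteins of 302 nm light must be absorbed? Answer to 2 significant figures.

3.5e-5 einstein

Product: (2.72e-4 M)(0.0938 L) = 2.551e-5 mol.
Photons that must be absorbed: 2.551e-5 / 0.73 = 3.495e-5 mol.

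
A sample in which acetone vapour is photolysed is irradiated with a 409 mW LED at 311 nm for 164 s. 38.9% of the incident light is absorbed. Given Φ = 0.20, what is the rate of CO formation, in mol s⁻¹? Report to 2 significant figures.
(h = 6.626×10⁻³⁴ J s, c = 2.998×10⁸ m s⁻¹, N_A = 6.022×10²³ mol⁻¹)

Photon energy at 311 nm: hc/λ = (6.626×10⁻³⁴)(2.998×10⁸)/(311×10⁻⁹) = 6.387×10⁻¹⁹ J.
Energy delivered: (409 mW)(164 s) = 67.08 J.
Photons incident: 67.08 / 6.387×10⁻¹⁹ = 1.050×10²⁰, i.e. 1.050×10²⁰/6.022×10²³ = 1.744×10⁻⁴ mol.
Photons absorbed: 0.389 × 1.744×10⁻⁴ = 6.784×10⁻⁵ mol.
Product formed: 0.20 × 6.784×10⁻⁵ = 1.357×10⁻⁵ mol.
Rate: 1.357×10⁻⁵ / 164 s = 8.3×10⁻⁸ mol s⁻¹.

8.3×10⁻⁸ mol s⁻¹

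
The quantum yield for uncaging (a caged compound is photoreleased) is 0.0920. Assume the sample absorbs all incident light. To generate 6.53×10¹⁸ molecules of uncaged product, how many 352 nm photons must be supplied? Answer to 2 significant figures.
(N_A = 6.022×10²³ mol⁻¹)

Product: 6.53×10¹⁸ / 6.022×10²³ = 1.084×10⁻⁵ mol.
Photons that must be absorbed: 1.084×10⁻⁵ / 0.0920 = 1.178×10⁻⁴ mol.
Photon count: 1.178×10⁻⁴ × 6.022×10²³ = 7.1×10¹⁹.

7.1×10¹⁹ photons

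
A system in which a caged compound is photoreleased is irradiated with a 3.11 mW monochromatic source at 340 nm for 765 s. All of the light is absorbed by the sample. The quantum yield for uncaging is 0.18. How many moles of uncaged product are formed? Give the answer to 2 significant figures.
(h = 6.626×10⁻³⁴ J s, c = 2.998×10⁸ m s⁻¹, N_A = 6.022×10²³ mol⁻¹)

1.2×10⁻⁶ mol

Photon energy at 340 nm: hc/λ = (6.626×10⁻³⁴)(2.998×10⁸)/(340×10⁻⁹) = 5.843×10⁻¹⁹ J.
Energy delivered: (3.11 mW)(765 s) = 2.379 J.
Photons incident: 2.379 / 5.843×10⁻¹⁹ = 4.072×10¹⁸, i.e. 4.072×10¹⁸/6.022×10²³ = 6.762×10⁻⁶ mol.
Product: Φ × n_abs = 0.18 × 6.762×10⁻⁶ = 1.217×10⁻⁶ mol.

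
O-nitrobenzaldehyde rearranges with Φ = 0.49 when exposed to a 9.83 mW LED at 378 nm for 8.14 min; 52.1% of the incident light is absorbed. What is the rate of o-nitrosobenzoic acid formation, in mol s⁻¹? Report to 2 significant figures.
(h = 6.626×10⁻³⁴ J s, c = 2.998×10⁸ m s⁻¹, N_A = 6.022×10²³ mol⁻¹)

Photon energy at 378 nm: hc/λ = (6.626×10⁻³⁴)(2.998×10⁸)/(378×10⁻⁹) = 5.255×10⁻¹⁹ J.
Energy delivered: (9.83 mW)(488.4 s) = 4.801 J.
Photons incident: 4.801 / 5.255×10⁻¹⁹ = 9.136×10¹⁸, i.e. 9.136×10¹⁸/6.022×10²³ = 1.517×10⁻⁵ mol.
Photons absorbed: 0.521 × 1.517×10⁻⁵ = 7.904×10⁻⁶ mol.
Product formed: 0.49 × 7.904×10⁻⁶ = 3.873×10⁻⁶ mol.
Rate: 3.873×10⁻⁶ / 488.4 s = 7.9×10⁻⁹ mol s⁻¹.

7.9×10⁻⁹ mol s⁻¹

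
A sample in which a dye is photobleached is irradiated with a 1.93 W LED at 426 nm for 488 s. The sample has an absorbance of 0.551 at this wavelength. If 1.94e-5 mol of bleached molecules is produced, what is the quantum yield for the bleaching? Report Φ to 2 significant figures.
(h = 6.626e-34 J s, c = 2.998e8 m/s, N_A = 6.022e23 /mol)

Photon energy at 426 nm: hc/λ = (6.626e-34)(2.998e8)/(426e-9) = 4.663e-19 J.
Energy delivered: (1.93 W)(488 s) = 941.8 J.
Photons incident: 941.8 / 4.663e-19 = 2.020e21, i.e. 2.020e21/6.022e23 = 0.003354 mol.
Fraction absorbed: 1 − 10^(−0.551) = 0.7188.
Photons absorbed: 0.7188 × 0.003354 = 0.002411 mol.
Φ = 1.94e-5 mol / 0.002411 mol photons = 0.0080.

Φ = 0.0080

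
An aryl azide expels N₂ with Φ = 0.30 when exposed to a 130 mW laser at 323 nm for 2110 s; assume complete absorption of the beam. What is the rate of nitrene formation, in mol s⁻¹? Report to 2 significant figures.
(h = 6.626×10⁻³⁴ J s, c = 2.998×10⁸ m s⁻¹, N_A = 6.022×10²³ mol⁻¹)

Photon energy at 323 nm: hc/λ = (6.626×10⁻³⁴)(2.998×10⁸)/(323×10⁻⁹) = 6.150×10⁻¹⁹ J.
Energy delivered: (130 mW)(2110 s) = 274.3 J.
Photons incident: 274.3 / 6.150×10⁻¹⁹ = 4.460×10²⁰, i.e. 4.460×10²⁰/6.022×10²³ = 7.406×10⁻⁴ mol.
Product formed: 0.30 × 7.406×10⁻⁴ = 2.222×10⁻⁴ mol.
Rate: 2.222×10⁻⁴ / 2110 s = 1.1×10⁻⁷ mol s⁻¹.

1.1×10⁻⁷ mol s⁻¹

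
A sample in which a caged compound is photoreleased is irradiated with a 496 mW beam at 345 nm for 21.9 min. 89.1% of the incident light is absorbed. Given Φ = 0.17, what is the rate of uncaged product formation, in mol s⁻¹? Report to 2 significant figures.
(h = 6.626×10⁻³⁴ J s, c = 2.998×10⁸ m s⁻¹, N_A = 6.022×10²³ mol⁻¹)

2.2×10⁻⁷ mol s⁻¹

Photon energy at 345 nm: hc/λ = (6.626×10⁻³⁴)(2.998×10⁸)/(345×10⁻⁹) = 5.758×10⁻¹⁹ J.
Energy delivered: (496 mW)(1314 s) = 651.7 J.
Photons incident: 651.7 / 5.758×10⁻¹⁹ = 1.132×10²¹, i.e. 1.132×10²¹/6.022×10²³ = 0.001880 mol.
Photons absorbed: 0.891 × 0.001880 = 0.001675 mol.
Product formed: 0.17 × 0.001675 = 2.848×10⁻⁴ mol.
Rate: 2.848×10⁻⁴ / 1314 s = 2.2×10⁻⁷ mol s⁻¹.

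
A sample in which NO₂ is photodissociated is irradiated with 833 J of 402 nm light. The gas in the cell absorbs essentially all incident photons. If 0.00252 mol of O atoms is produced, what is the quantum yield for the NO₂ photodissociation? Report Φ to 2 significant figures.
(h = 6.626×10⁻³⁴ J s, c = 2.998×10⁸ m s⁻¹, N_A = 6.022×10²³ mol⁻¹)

Photon energy at 402 nm: hc/λ = (6.626×10⁻³⁴)(2.998×10⁸)/(402×10⁻⁹) = 4.941×10⁻¹⁹ J.
Photons incident: 833 / 4.941×10⁻¹⁹ = 1.686×10²¹, i.e. 1.686×10²¹/6.022×10²³ = 0.002800 mol.
Φ = 0.00252 mol / 0.002800 mol photons = 0.90.

Φ = 0.90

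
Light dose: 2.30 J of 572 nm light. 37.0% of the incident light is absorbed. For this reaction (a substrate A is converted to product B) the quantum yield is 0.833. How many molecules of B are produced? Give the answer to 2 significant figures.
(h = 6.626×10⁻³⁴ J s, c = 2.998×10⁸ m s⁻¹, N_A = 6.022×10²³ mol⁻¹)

Photon energy at 572 nm: hc/λ = (6.626×10⁻³⁴)(2.998×10⁸)/(572×10⁻⁹) = 3.473×10⁻¹⁹ J.
Photons incident: 2.30 / 3.473×10⁻¹⁹ = 6.623×10¹⁸, i.e. 6.623×10¹⁸/6.022×10²³ = 1.100×10⁻⁵ mol.
Photons absorbed: 0.370 × 1.100×10⁻⁵ = 4.070×10⁻⁶ mol.
Product: Φ × n_abs = 0.833 × 4.070×10⁻⁶ = 3.390×10⁻⁶ mol.
As a count: 3.390×10⁻⁶ × 6.022×10²³ = 2.0×10¹⁸.

2.0×10¹⁸ molecules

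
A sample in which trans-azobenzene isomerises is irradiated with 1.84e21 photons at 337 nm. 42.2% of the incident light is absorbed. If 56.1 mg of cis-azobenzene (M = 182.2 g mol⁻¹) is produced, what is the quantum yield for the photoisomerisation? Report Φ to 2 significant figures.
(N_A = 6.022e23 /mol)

Φ = 0.24

Product: 56.1 mg / 182.2 g mol⁻¹ = 3.079e-4 mol.
Moles of photons: 1.84e21 / 6.022e23 = 0.003055 mol.
Photons absorbed: 0.422 × 0.003055 = 0.001289 mol.
Φ = 3.079e-4 mol / 0.001289 mol photons = 0.24.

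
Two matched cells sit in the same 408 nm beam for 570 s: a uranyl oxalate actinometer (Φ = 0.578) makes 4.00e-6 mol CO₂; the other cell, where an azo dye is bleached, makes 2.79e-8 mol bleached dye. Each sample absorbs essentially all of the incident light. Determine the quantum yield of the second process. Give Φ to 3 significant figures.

Φ = 0.00403

Photons absorbed by the actinometer: 4.00e-6 / 0.578 = 6.920e-6 mol.
Φ(unknown) = 2.79e-8 / 6.920e-6 = 0.00403.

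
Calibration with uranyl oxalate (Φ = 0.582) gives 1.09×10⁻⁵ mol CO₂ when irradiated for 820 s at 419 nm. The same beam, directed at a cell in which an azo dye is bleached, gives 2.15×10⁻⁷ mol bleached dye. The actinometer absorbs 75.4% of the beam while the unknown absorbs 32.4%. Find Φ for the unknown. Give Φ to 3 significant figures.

Photons absorbed by the actinometer: 1.09×10⁻⁵ / 0.582 = 1.873×10⁻⁵ mol.
Incident flux: 1.873×10⁻⁵ / 0.754 = 2.484×10⁻⁵ einstein.
Absorbed by unknown: 0.324 × 2.484×10⁻⁵ = 8.048×10⁻⁶ mol.
Φ(unknown) = 2.15×10⁻⁷ / 8.048×10⁻⁶ = 0.0267.

Φ = 0.0267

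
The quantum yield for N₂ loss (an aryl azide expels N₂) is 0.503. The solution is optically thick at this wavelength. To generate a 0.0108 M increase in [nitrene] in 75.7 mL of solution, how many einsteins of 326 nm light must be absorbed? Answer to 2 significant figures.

0.0016 einstein

Product: (0.0108 M)(0.0757 L) = 8.176e-4 mol.
Photons that must be absorbed: 8.176e-4 / 0.503 = 0.001625 mol.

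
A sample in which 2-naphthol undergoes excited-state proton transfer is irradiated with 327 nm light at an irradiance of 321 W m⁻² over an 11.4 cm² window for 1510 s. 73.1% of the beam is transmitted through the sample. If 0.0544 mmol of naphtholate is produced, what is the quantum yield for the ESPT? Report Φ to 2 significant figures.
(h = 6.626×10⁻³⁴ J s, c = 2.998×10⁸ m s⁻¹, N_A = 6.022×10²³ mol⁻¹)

Φ = 0.13

Product: 0.0544 mmol = 5.44×10⁻⁵ mol.
Photon energy at 327 nm: hc/λ = (6.626×10⁻³⁴)(2.998×10⁸)/(327×10⁻⁹) = 6.075×10⁻¹⁹ J.
Energy delivered: (321 W m⁻²)(11.4×10⁻⁴ m²)(1510 s) = 552.6 J.
Photons incident: 552.6 / 6.075×10⁻¹⁹ = 9.096×10²⁰, i.e. 9.096×10²⁰/6.022×10²³ = 0.001510 mol.
Fraction absorbed: 1 − 73.1/100 = 0.2690.
Photons absorbed: 0.2690 × 0.001510 = 4.062×10⁻⁴ mol.
Φ = 5.44×10⁻⁵ mol / 4.062×10⁻⁴ mol photons = 0.13.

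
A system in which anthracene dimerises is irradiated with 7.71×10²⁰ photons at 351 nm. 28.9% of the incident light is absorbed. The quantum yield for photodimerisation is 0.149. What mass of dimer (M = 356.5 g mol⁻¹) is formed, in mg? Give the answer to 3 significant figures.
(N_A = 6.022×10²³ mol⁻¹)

19.7 mg

Moles of photons: 7.71×10²⁰ / 6.022×10²³ = 0.001280 mol.
Photons absorbed: 0.289 × 0.001280 = 3.699×10⁻⁴ mol.
Product: Φ × n_abs = 0.149 × 3.699×10⁻⁴ = 5.512×10⁻⁵ mol.
Mass: 5.512×10⁻⁵ × 356.5 = 0.01965 g = 19.7 mg.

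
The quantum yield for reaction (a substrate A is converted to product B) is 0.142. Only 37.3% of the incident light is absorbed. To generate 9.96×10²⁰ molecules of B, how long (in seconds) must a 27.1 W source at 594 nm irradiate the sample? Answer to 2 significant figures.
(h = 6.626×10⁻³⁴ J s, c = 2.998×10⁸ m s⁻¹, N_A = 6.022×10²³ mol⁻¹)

t ≈ 230 s

Product: 9.96×10²⁰ / 6.022×10²³ = 0.001654 mol.
Photons that must be absorbed: 0.001654 / 0.142 = 0.01165 mol.
Incident photons needed: 0.01165 / 0.373 = 0.03123 mol.
Photon energy: hc/λ = 3.344×10⁻¹⁹ J; per mole, 2.014×10⁵ J mol⁻¹.
Energy required: 0.03123 × 2.014×10⁵ = 6290 J.
Time: 6290 J / 27.1 W = 230 s.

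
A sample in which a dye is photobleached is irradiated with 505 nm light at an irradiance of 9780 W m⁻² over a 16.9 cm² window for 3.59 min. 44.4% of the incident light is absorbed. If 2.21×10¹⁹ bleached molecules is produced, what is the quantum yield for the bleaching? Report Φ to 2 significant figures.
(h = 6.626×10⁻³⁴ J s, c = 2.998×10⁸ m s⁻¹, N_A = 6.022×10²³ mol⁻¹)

Φ = 0.0055

Product: 2.21×10¹⁹ / 6.022×10²³ = 3.670×10⁻⁵ mol.
Photon energy at 505 nm: hc/λ = (6.626×10⁻³⁴)(2.998×10⁸)/(505×10⁻⁹) = 3.934×10⁻¹⁹ J.
Energy delivered: (9780 W m⁻²)(16.9×10⁻⁴ m²)(215.4 s) = 3560 J.
Photons incident: 3560 / 3.934×10⁻¹⁹ = 9.049×10²¹, i.e. 9.049×10²¹/6.022×10²³ = 0.01503 mol.
Photons absorbed: 0.444 × 0.01503 = 0.006673 mol.
Φ = 3.670×10⁻⁵ mol / 0.006673 mol photons = 0.0055.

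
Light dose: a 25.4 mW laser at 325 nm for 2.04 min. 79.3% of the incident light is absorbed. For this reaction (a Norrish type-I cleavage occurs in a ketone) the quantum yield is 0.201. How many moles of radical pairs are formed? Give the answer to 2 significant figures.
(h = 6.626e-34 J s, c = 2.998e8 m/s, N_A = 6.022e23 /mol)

Photon energy at 325 nm: hc/λ = (6.626e-34)(2.998e8)/(325e-9) = 6.112e-19 J.
Energy delivered: (25.4 mW)(122.4 s) = 3.109 J.
Photons incident: 3.109 / 6.112e-19 = 5.087e18, i.e. 5.087e18/6.022e23 = 8.447e-6 mol.
Photons absorbed: 0.793 × 8.447e-6 = 6.698e-6 mol.
Product: Φ × n_abs = 0.201 × 6.698e-6 = 1.346e-6 mol.

1.3e-6 mol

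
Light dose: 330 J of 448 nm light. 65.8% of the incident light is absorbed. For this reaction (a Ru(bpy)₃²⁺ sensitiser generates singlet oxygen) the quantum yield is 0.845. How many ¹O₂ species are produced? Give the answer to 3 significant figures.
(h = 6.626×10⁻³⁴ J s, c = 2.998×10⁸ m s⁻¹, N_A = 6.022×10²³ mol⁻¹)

Photon energy at 448 nm: hc/λ = (6.626×10⁻³⁴)(2.998×10⁸)/(448×10⁻⁹) = 4.434×10⁻¹⁹ J.
Photons incident: 330 / 4.434×10⁻¹⁹ = 7.442×10²⁰, i.e. 7.442×10²⁰/6.022×10²³ = 0.001236 mol.
Photons absorbed: 0.658 × 0.001236 = 8.133×10⁻⁴ mol.
Product: Φ × n_abs = 0.845 × 8.133×10⁻⁴ = 6.872×10⁻⁴ mol.
As a count: 6.872×10⁻⁴ × 6.022×10²³ = 4.14×10²⁰.

4.14×10²⁰ species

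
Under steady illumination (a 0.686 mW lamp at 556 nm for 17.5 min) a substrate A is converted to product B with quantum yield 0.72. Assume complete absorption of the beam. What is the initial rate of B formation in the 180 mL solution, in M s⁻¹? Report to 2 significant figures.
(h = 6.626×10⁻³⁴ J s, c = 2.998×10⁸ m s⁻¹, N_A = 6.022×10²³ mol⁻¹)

Photon energy at 556 nm: hc/λ = (6.626×10⁻³⁴)(2.998×10⁸)/(556×10⁻⁹) = 3.573×10⁻¹⁹ J.
Energy delivered: (0.686 mW)(1050 s) = 0.7203 J.
Photons incident: 0.7203 / 3.573×10⁻¹⁹ = 2.016×10¹⁸, i.e. 2.016×10¹⁸/6.022×10²³ = 3.348×10⁻⁶ mol.
Product formed: 0.72 × 3.348×10⁻⁶ = 2.411×10⁻⁶ mol.
Rate: 2.411×10⁻⁶ mol / (1050 s × 0.18 L) = 1.3×10⁻⁸ M s⁻¹.

1.3×10⁻⁸ M s⁻¹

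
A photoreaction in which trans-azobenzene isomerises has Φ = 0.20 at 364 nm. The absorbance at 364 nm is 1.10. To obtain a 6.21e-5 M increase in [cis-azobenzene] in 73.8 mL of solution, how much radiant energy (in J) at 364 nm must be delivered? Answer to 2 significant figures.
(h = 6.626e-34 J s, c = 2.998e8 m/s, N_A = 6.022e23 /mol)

Product: (6.21e-5 M)(0.0738 L) = 4.583e-6 mol.
Photons that must be absorbed: 4.583e-6 / 0.20 = 2.292e-5 mol.
Fraction absorbed: 1 − 10^(−1.10) = 0.9206.
Incident photons needed: 2.292e-5 / 0.9206 = 2.490e-5 mol.
Photon energy: hc/λ = 5.457e-19 J; per mole, 3.286e5 J mol⁻¹.
Energy required: 2.490e-5 × 3.286e5 = 8.2 J.

8.2 J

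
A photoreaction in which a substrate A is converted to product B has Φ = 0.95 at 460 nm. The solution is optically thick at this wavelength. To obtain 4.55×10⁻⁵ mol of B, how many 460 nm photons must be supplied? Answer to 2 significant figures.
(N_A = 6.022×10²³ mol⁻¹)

Photons that must be absorbed: 4.55×10⁻⁵ / 0.95 = 4.789×10⁻⁵ mol.
Photon count: 4.789×10⁻⁵ × 6.022×10²³ = 2.9×10¹⁹.

2.9×10¹⁹ photons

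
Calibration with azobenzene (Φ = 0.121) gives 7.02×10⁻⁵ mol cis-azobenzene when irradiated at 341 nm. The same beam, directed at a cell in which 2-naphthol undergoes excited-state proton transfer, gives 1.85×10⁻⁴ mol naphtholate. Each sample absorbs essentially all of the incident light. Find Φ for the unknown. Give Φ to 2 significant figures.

Φ = 0.32

Photons absorbed by the actinometer: 7.02×10⁻⁵ / 0.121 = 5.802×10⁻⁴ mol.
Φ(unknown) = 1.85×10⁻⁴ / 5.802×10⁻⁴ = 0.32.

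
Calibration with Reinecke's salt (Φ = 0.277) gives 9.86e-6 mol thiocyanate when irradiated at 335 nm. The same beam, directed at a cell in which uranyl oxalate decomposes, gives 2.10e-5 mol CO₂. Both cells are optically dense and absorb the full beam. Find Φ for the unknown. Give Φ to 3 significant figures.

Photons absorbed by the actinometer: 9.86e-6 / 0.277 = 3.560e-5 mol.
Φ(unknown) = 2.10e-5 / 3.560e-5 = 0.590.

Φ = 0.590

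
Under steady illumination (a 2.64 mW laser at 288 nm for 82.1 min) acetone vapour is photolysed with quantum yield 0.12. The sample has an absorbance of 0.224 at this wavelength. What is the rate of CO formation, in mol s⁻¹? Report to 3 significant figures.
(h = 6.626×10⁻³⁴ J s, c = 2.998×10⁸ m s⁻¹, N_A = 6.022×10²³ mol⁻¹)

3.07×10⁻¹⁰ mol s⁻¹

Photon energy at 288 nm: hc/λ = (6.626×10⁻³⁴)(2.998×10⁸)/(288×10⁻⁹) = 6.897×10⁻¹⁹ J.
Energy delivered: (2.64 mW)(4926 s) = 13.00 J.
Photons incident: 13.00 / 6.897×10⁻¹⁹ = 1.885×10¹⁹, i.e. 1.885×10¹⁹/6.022×10²³ = 3.130×10⁻⁵ mol.
Fraction absorbed: 1 − 10^(−0.224) = 0.4030.
Photons absorbed: 0.4030 × 3.130×10⁻⁵ = 1.261×10⁻⁵ mol.
Product formed: 0.12 × 1.261×10⁻⁵ = 1.513×10⁻⁶ mol.
Rate: 1.513×10⁻⁶ / 4926 s = 3.07×10⁻¹⁰ mol s⁻¹.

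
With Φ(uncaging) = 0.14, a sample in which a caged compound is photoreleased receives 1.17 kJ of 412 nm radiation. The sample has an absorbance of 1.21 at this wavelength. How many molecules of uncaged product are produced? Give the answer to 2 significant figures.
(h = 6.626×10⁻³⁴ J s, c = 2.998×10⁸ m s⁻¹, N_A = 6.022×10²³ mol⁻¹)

Photon energy at 412 nm: hc/λ = (6.626×10⁻³⁴)(2.998×10⁸)/(412×10⁻⁹) = 4.822×10⁻¹⁹ J.
Incident energy: 1.17 kJ = 1170 J.
Photons incident: 1170 / 4.822×10⁻¹⁹ = 2.426×10²¹, i.e. 2.426×10²¹/6.022×10²³ = 0.004029 mol.
Fraction absorbed: 1 − 10^(−1.21) = 0.9383.
Photons absorbed: 0.9383 × 0.004029 = 0.003780 mol.
Product: Φ × n_abs = 0.14 × 0.003780 = 5.292×10⁻⁴ mol.
As a count: 5.292×10⁻⁴ × 6.022×10²³ = 3.2×10²⁰.

3.2×10²⁰ molecules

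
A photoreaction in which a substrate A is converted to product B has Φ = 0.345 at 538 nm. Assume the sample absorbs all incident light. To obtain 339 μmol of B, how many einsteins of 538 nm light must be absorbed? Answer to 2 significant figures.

Product: 339 μmol = 3.39×10⁻⁴ mol.
Photons that must be absorbed: 3.39×10⁻⁴ / 0.345 = 9.826×10⁻⁴ mol.

9.8×10⁻⁴ einstein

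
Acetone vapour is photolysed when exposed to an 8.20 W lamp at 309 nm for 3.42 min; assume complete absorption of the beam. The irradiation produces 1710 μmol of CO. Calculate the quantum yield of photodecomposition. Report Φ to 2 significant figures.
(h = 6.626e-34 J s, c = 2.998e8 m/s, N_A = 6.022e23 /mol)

Product: 1710 μmol = 0.00171 mol.
Photon energy at 309 nm: hc/λ = (6.626e-34)(2.998e8)/(309e-9) = 6.429e-19 J.
Energy delivered: (8.20 W)(205.2 s) = 1683 J.
Photons incident: 1683 / 6.429e-19 = 2.618e21, i.e. 2.618e21/6.022e23 = 0.004347 mol.
Φ = 0.00171 mol / 0.004347 mol photons = 0.39.

Φ = 0.39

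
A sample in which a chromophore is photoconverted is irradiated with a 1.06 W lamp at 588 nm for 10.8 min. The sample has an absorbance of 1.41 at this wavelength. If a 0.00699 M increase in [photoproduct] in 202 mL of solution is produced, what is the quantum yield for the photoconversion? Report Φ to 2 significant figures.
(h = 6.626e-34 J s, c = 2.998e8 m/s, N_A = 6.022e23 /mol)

Product: (0.00699 M)(0.202 L) = 0.001412 mol.
Photon energy at 588 nm: hc/λ = (6.626e-34)(2.998e8)/(588e-9) = 3.378e-19 J.
Energy delivered: (1.06 W)(648 s) = 686.9 J.
Photons incident: 686.9 / 3.378e-19 = 2.033e21, i.e. 2.033e21/6.022e23 = 0.003376 mol.
Fraction absorbed: 1 − 10^(−1.41) = 0.9611.
Photons absorbed: 0.9611 × 0.003376 = 0.003245 mol.
Φ = 0.001412 mol / 0.003245 mol photons = 0.44.

Φ = 0.44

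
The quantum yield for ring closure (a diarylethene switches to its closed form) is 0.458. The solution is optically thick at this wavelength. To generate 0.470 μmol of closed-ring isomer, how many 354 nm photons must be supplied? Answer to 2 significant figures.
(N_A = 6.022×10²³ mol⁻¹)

6.2×10¹⁷ photons

Product: 0.470 μmol = 4.70×10⁻⁷ mol.
Photons that must be absorbed: 4.70×10⁻⁷ / 0.458 = 1.026×10⁻⁶ mol.
Photon count: 1.026×10⁻⁶ × 6.022×10²³ = 6.2×10¹⁷.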